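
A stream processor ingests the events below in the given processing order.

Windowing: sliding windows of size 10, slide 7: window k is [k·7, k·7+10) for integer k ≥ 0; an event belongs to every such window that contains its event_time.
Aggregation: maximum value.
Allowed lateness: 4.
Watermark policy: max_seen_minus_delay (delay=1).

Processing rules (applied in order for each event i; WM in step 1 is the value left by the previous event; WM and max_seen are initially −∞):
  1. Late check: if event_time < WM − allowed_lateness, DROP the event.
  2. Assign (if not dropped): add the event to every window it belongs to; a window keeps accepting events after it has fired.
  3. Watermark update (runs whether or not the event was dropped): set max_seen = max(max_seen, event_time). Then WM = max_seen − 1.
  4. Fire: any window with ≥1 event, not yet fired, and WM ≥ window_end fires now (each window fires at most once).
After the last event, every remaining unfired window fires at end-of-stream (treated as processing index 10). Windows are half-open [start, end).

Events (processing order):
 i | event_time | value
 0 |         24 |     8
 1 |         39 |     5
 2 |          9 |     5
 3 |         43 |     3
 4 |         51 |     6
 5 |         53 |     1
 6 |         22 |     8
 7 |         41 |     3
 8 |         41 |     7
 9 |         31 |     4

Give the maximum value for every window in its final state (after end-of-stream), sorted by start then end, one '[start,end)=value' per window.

i=0 t=24 v=8: → [21,31); WM=23
i=1 t=39 v=5: → [35,45); WM=38; [21,31) fires=8
i=2 t=9 v=5: DROP (t<38-4); WM=38
i=3 t=43 v=3: → [42,52),[35,45); WM=42
i=4 t=51 v=6: → [49,59),[42,52); WM=50; [35,45) fires=5
i=5 t=53 v=1: → [49,59); WM=52; [42,52) fires=6
i=6 t=22 v=8: DROP (t<52-4); WM=52
i=7 t=41 v=3: DROP (t<52-4); WM=52
i=8 t=41 v=7: DROP (t<52-4); WM=52
i=9 t=31 v=4: DROP (t<52-4); WM=52

[21,31)=8 [35,45)=5 [42,52)=6 [49,59)=6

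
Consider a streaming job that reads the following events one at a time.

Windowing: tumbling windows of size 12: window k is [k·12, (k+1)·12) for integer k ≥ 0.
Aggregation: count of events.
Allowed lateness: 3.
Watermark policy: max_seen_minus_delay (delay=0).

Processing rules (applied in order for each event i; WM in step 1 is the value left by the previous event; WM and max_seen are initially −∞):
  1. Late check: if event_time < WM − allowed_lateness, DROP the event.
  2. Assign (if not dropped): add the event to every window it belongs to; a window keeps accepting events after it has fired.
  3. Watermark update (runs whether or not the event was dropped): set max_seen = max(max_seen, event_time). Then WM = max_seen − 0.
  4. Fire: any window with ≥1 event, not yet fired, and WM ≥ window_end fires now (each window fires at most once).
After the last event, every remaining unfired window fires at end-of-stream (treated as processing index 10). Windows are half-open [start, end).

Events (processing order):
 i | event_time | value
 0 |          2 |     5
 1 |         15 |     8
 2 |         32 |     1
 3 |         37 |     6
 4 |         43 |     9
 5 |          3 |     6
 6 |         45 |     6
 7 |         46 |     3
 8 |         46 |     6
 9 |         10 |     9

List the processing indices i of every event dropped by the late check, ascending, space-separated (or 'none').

i=0 t=2 v=5: → [0,12); WM=2
i=1 t=15 v=8: → [12,24); WM=15; [0,12) fires=1
i=2 t=32 v=1: → [24,36); WM=32; [12,24) fires=1
i=3 t=37 v=6: → [36,48); WM=37; [24,36) fires=1
i=4 t=43 v=9: → [36,48); WM=43
i=5 t=3 v=6: DROP (t<43-3); WM=43
i=6 t=45 v=6: → [36,48); WM=45
i=7 t=46 v=3: → [36,48); WM=46
i=8 t=46 v=6: → [36,48); WM=46
i=9 t=10 v=9: DROP (t<46-3); WM=46

5 9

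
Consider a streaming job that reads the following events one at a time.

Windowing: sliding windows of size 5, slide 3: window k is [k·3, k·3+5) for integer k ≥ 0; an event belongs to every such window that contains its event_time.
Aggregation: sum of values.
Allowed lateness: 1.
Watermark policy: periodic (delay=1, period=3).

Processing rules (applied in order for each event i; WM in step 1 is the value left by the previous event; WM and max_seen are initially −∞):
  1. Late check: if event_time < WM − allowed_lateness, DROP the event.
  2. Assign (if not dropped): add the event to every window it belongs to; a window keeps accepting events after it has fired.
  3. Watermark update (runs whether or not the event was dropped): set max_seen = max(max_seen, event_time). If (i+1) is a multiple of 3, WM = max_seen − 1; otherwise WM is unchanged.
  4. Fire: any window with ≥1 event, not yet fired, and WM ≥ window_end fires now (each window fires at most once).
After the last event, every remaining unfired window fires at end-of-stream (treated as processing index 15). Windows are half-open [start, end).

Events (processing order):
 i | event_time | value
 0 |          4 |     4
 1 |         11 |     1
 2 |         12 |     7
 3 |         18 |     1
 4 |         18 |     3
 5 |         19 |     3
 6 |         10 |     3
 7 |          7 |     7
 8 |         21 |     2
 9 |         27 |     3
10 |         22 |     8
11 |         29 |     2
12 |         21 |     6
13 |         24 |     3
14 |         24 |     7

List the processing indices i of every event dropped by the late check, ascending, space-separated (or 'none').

6 7 12 13 14

i=0 t=4 v=4: → [3,8),[0,5); WM=−∞
i=1 t=11 v=1: → [9,14); WM=−∞
i=2 t=12 v=7: → [12,17),[9,14); WM=11; [0,5) fires=4 [3,8) fires=4
i=3 t=18 v=1: → [18,23),[15,20); WM=11
i=4 t=18 v=3: → [18,23),[15,20); WM=11
i=5 t=19 v=3: → [18,23),[15,20); WM=18; [9,14) fires=8 [12,17) fires=7
i=6 t=10 v=3: DROP (t<18-1); WM=18
i=7 t=7 v=7: DROP (t<18-1); WM=18
i=8 t=21 v=2: → [21,26),[18,23); WM=20; [15,20) fires=7
i=9 t=27 v=3: → [27,32),[24,29); WM=20
i=10 t=22 v=8: → [21,26),[18,23); WM=20
i=11 t=29 v=2: → [27,32); WM=28; [18,23) fires=17 [21,26) fires=10
i=12 t=21 v=6: DROP (t<28-1); WM=28
i=13 t=24 v=3: DROP (t<28-1); WM=28
i=14 t=24 v=7: DROP (t<28-1); WM=28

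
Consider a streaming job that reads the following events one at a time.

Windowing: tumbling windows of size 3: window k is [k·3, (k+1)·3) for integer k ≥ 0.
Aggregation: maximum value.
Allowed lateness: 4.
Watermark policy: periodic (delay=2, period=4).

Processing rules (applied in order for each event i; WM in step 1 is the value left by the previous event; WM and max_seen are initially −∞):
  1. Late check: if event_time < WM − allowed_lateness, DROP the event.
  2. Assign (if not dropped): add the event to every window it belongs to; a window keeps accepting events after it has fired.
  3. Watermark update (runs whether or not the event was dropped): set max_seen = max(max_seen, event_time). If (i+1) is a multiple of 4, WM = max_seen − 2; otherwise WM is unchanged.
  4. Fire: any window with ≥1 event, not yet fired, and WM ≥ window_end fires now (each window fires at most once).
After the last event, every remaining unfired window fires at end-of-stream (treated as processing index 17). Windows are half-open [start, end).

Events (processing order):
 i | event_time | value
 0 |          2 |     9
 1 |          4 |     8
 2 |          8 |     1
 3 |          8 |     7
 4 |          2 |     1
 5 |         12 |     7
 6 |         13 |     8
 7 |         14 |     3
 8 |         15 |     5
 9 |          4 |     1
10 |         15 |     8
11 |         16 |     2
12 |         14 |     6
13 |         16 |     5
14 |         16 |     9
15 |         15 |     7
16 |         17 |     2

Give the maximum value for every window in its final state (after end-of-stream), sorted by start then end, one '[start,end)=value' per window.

i=0 t=2 v=9: → [0,3); WM=−∞
i=1 t=4 v=8: → [3,6); WM=−∞
i=2 t=8 v=1: → [6,9); WM=−∞
i=3 t=8 v=7: → [6,9); WM=6; [0,3) fires=9 [3,6) fires=8
i=4 t=2 v=1: → [0,3); WM=6
i=5 t=12 v=7: → [12,15); WM=6
i=6 t=13 v=8: → [12,15); WM=6
i=7 t=14 v=3: → [12,15); WM=12; [6,9) fires=7
i=8 t=15 v=5: → [15,18); WM=12
i=9 t=4 v=1: DROP (t<12-4); WM=12
i=10 t=15 v=8: → [15,18); WM=12
i=11 t=16 v=2: → [15,18); WM=14
i=12 t=14 v=6: → [12,15); WM=14
i=13 t=16 v=5: → [15,18); WM=14
i=14 t=16 v=9: → [15,18); WM=14
i=15 t=15 v=7: → [15,18); WM=14
i=16 t=17 v=2: → [15,18); WM=14

[0,3)=9 [3,6)=8 [6,9)=7 [12,15)=8 [15,18)=9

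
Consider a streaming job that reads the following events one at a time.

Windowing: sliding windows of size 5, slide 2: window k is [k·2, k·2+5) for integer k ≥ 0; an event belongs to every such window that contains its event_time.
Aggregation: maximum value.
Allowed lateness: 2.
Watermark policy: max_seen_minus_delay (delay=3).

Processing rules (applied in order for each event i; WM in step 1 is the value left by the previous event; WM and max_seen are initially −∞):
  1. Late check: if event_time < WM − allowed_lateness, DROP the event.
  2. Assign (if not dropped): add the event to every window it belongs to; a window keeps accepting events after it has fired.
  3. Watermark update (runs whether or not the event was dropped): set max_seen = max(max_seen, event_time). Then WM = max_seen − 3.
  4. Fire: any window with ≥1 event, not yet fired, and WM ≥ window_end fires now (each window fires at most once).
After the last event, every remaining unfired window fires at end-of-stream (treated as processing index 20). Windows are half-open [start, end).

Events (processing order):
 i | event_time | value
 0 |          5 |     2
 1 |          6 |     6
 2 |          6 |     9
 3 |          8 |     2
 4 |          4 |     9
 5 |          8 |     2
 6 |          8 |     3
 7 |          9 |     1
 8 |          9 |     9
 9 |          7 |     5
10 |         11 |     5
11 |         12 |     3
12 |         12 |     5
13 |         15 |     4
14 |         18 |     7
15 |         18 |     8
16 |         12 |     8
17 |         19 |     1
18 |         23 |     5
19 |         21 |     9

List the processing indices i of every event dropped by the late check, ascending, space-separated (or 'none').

i=0 t=5 v=2: → [4,9),[2,7); WM=2
i=1 t=6 v=6: → [6,11),[4,9),[2,7); WM=3
i=2 t=6 v=9: → [6,11),[4,9),[2,7); WM=3
i=3 t=8 v=2: → [8,13),[6,11),[4,9); WM=5
i=4 t=4 v=9: → [4,9),[2,7),[0,5); WM=5; [0,5) fires=9
i=5 t=8 v=2: → [8,13),[6,11),[4,9); WM=5
i=6 t=8 v=3: → [8,13),[6,11),[4,9); WM=5
i=7 t=9 v=1: → [8,13),[6,11); WM=6
i=8 t=9 v=9: → [8,13),[6,11); WM=6
i=9 t=7 v=5: → [6,11),[4,9); WM=6
i=10 t=11 v=5: → [10,15),[8,13); WM=8; [2,7) fires=9
i=11 t=12 v=3: → [12,17),[10,15),[8,13); WM=9; [4,9) fires=9
i=12 t=12 v=5: → [12,17),[10,15),[8,13); WM=9
i=13 t=15 v=4: → [14,19),[12,17); WM=12; [6,11) fires=9
i=14 t=18 v=7: → [18,23),[16,21),[14,19); WM=15; [8,13) fires=9 [10,15) fires=5
i=15 t=18 v=8: → [18,23),[16,21),[14,19); WM=15
i=16 t=12 v=8: DROP (t<15-2); WM=15
i=17 t=19 v=1: → [18,23),[16,21); WM=16
i=18 t=23 v=5: → [22,27),[20,25); WM=20; [12,17) fires=5 [14,19) fires=8
i=19 t=21 v=9: → [20,25),[18,23); WM=20

16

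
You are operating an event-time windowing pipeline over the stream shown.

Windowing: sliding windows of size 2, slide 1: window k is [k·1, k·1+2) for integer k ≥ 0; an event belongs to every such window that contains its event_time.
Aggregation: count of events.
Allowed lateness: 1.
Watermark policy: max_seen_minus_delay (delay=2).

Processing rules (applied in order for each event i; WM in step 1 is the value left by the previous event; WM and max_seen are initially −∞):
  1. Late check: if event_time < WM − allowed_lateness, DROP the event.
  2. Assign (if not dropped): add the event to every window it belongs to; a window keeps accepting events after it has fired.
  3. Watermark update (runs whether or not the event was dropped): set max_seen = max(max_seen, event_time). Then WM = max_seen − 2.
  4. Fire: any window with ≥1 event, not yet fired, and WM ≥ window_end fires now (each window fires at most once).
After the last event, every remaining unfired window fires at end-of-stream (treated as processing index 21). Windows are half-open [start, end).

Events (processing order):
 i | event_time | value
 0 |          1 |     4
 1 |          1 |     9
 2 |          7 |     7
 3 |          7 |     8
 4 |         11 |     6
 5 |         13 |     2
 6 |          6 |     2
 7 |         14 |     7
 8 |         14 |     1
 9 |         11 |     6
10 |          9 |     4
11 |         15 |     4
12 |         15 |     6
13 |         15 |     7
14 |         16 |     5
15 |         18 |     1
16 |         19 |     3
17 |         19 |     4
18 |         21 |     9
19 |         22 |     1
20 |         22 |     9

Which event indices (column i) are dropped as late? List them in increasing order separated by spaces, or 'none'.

i=0 t=1 v=4: → [1,3),[0,2); WM=-1
i=1 t=1 v=9: → [1,3),[0,2); WM=-1
i=2 t=7 v=7: → [7,9),[6,8); WM=5; [0,2) fires=2 [1,3) fires=2
i=3 t=7 v=8: → [7,9),[6,8); WM=5
i=4 t=11 v=6: → [11,13),[10,12); WM=9; [6,8) fires=2 [7,9) fires=2
i=5 t=13 v=2: → [13,15),[12,14); WM=11
i=6 t=6 v=2: DROP (t<11-1); WM=11
i=7 t=14 v=7: → [14,16),[13,15); WM=12; [10,12) fires=1
i=8 t=14 v=1: → [14,16),[13,15); WM=12
i=9 t=11 v=6: → [11,13),[10,12); WM=12
i=10 t=9 v=4: DROP (t<12-1); WM=12
i=11 t=15 v=4: → [15,17),[14,16); WM=13; [11,13) fires=2
i=12 t=15 v=6: → [15,17),[14,16); WM=13
i=13 t=15 v=7: → [15,17),[14,16); WM=13
i=14 t=16 v=5: → [16,18),[15,17); WM=14; [12,14) fires=1
i=15 t=18 v=1: → [18,20),[17,19); WM=16; [13,15) fires=3 [14,16) fires=5
i=16 t=19 v=3: → [19,21),[18,20); WM=17; [15,17) fires=4
i=17 t=19 v=4: → [19,21),[18,20); WM=17
i=18 t=21 v=9: → [21,23),[20,22); WM=19; [16,18) fires=1 [17,19) fires=1
i=19 t=22 v=1: → [22,24),[21,23); WM=20; [18,20) fires=3
i=20 t=22 v=9: → [22,24),[21,23); WM=20

6 10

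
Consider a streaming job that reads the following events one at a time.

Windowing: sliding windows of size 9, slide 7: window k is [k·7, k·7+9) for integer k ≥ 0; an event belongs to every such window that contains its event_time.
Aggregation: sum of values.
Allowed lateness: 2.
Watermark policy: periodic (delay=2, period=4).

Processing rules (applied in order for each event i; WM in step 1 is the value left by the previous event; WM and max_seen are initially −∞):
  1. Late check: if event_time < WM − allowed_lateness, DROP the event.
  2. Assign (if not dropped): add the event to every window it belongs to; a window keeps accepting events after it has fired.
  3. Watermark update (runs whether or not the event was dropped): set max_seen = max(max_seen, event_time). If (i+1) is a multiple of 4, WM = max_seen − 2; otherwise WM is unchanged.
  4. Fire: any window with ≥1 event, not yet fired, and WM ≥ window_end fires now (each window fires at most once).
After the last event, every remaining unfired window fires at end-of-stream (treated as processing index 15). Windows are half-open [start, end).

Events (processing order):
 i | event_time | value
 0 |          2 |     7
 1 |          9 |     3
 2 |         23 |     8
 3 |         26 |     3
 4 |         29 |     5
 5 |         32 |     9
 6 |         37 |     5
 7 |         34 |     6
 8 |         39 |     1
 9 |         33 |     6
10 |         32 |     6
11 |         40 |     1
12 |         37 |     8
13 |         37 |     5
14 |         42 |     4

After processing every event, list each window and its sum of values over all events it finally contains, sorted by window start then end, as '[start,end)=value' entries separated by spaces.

[0,9)=7 [7,16)=3 [21,30)=16 [28,37)=26 [35,44)=24 [42,51)=4

i=0 t=2 v=7: → [0,9); WM=−∞
i=1 t=9 v=3: → [7,16); WM=−∞
i=2 t=23 v=8: → [21,30); WM=−∞
i=3 t=26 v=3: → [21,30); WM=24; [0,9) fires=7 [7,16) fires=3
i=4 t=29 v=5: → [28,37),[21,30); WM=24
i=5 t=32 v=9: → [28,37); WM=24
i=6 t=37 v=5: → [35,44); WM=24
i=7 t=34 v=6: → [28,37); WM=35; [21,30) fires=16
i=8 t=39 v=1: → [35,44); WM=35
i=9 t=33 v=6: → [28,37); WM=35
i=10 t=32 v=6: DROP (t<35-2); WM=35
i=11 t=40 v=1: → [35,44); WM=38; [28,37) fires=26
i=12 t=37 v=8: → [35,44); WM=38
i=13 t=37 v=5: → [35,44); WM=38
i=14 t=42 v=4: → [42,51),[35,44); WM=38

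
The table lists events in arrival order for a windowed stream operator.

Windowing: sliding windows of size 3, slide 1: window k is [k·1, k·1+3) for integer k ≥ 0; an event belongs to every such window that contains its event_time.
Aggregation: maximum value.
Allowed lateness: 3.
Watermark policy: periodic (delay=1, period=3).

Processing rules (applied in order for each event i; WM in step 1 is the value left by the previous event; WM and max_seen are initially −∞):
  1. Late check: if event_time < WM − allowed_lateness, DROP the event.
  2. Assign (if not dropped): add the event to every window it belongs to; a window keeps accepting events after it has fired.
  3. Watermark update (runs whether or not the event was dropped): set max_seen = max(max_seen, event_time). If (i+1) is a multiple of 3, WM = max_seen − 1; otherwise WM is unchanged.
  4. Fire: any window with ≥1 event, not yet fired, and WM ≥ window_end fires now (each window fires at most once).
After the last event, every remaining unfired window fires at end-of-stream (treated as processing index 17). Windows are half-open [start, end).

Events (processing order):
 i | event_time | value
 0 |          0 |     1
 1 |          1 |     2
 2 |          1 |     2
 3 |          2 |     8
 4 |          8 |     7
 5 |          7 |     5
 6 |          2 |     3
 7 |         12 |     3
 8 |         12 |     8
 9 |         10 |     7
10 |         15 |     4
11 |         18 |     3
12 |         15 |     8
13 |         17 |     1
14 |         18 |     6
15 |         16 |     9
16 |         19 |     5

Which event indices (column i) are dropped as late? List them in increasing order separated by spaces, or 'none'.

i=0 t=0 v=1: → [0,3); WM=−∞
i=1 t=1 v=2: → [1,4),[0,3); WM=−∞
i=2 t=1 v=2: → [1,4),[0,3); WM=0
i=3 t=2 v=8: → [2,5),[1,4),[0,3); WM=0
i=4 t=8 v=7: → [8,11),[7,10),[6,9); WM=0
i=5 t=7 v=5: → [7,10),[6,9),[5,8); WM=7; [0,3) fires=8 [1,4) fires=8 [2,5) fires=8
i=6 t=2 v=3: DROP (t<7-3); WM=7
i=7 t=12 v=3: → [12,15),[11,14),[10,13); WM=7
i=8 t=12 v=8: → [12,15),[11,14),[10,13); WM=11; [5,8) fires=5 [6,9) fires=7 [7,10) fires=7 [8,11) fires=7
i=9 t=10 v=7: → [10,13),[9,12),[8,11); WM=11
i=10 t=15 v=4: → [15,18),[14,17),[13,16); WM=11
i=11 t=18 v=3: → [18,21),[17,20),[16,19); WM=17; [9,12) fires=7 [10,13) fires=8 [11,14) fires=8 [12,15) fires=8 [13,16) fires=4 [14,17) fires=4
i=12 t=15 v=8: → [15,18),[14,17),[13,16); WM=17
i=13 t=17 v=1: → [17,20),[16,19),[15,18); WM=17
i=14 t=18 v=6: → [18,21),[17,20),[16,19); WM=17
i=15 t=16 v=9: → [16,19),[15,18),[14,17); WM=17
i=16 t=19 v=5: → [19,22),[18,21),[17,20); WM=17

6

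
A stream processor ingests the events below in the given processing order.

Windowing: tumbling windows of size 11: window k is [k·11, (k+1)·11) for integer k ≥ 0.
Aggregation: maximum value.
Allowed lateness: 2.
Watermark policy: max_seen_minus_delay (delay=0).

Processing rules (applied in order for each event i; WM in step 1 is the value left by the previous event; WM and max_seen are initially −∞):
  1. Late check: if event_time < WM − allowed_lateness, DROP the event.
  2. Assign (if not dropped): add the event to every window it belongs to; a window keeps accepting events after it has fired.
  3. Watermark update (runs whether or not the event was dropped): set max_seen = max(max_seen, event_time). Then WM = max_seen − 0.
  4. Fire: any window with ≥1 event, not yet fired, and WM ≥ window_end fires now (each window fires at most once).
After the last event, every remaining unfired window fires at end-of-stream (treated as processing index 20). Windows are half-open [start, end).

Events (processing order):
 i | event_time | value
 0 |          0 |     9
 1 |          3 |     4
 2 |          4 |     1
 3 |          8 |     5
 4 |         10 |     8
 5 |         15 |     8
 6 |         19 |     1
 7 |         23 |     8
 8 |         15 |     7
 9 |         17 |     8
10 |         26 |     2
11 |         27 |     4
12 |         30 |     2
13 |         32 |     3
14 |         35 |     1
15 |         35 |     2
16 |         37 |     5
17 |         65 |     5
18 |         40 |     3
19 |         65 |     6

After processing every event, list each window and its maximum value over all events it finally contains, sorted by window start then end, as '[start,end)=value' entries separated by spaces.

i=0 t=0 v=9: → [0,11); WM=0
i=1 t=3 v=4: → [0,11); WM=3
i=2 t=4 v=1: → [0,11); WM=4
i=3 t=8 v=5: → [0,11); WM=8
i=4 t=10 v=8: → [0,11); WM=10
i=5 t=15 v=8: → [11,22); WM=15; [0,11) fires=9
i=6 t=19 v=1: → [11,22); WM=19
i=7 t=23 v=8: → [22,33); WM=23; [11,22) fires=8
i=8 t=15 v=7: DROP (t<23-2); WM=23
i=9 t=17 v=8: DROP (t<23-2); WM=23
i=10 t=26 v=2: → [22,33); WM=26
i=11 t=27 v=4: → [22,33); WM=27
i=12 t=30 v=2: → [22,33); WM=30
i=13 t=32 v=3: → [22,33); WM=32
i=14 t=35 v=1: → [33,44); WM=35; [22,33) fires=8
i=15 t=35 v=2: → [33,44); WM=35
i=16 t=37 v=5: → [33,44); WM=37
i=17 t=65 v=5: → [55,66); WM=65; [33,44) fires=5
i=18 t=40 v=3: DROP (t<65-2); WM=65
i=19 t=65 v=6: → [55,66); WM=65

[0,11)=9 [11,22)=8 [22,33)=8 [33,44)=5 [55,66)=6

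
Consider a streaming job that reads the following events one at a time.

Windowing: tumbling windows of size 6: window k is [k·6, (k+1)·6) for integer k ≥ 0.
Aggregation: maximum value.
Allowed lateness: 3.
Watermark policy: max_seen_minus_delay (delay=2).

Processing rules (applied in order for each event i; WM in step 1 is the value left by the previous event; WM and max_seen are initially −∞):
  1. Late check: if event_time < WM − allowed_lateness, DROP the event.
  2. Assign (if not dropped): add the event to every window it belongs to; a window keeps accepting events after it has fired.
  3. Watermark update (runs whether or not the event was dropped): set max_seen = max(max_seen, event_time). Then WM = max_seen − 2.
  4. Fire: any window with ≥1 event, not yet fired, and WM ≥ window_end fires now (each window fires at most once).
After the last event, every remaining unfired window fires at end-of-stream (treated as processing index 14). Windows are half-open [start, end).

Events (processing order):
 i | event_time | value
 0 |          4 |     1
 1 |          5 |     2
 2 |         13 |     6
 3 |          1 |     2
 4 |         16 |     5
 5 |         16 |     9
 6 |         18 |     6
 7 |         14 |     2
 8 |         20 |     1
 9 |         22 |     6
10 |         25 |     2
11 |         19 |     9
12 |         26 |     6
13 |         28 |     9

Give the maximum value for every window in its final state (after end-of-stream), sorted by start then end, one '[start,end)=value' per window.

[0,6)=2 [12,18)=9 [18,24)=6 [24,30)=9

i=0 t=4 v=1: → [0,6); WM=2
i=1 t=5 v=2: → [0,6); WM=3
i=2 t=13 v=6: → [12,18); WM=11; [0,6) fires=2
i=3 t=1 v=2: DROP (t<11-3); WM=11
i=4 t=16 v=5: → [12,18); WM=14
i=5 t=16 v=9: → [12,18); WM=14
i=6 t=18 v=6: → [18,24); WM=16
i=7 t=14 v=2: → [12,18); WM=16
i=8 t=20 v=1: → [18,24); WM=18; [12,18) fires=9
i=9 t=22 v=6: → [18,24); WM=20
i=10 t=25 v=2: → [24,30); WM=23
i=11 t=19 v=9: DROP (t<23-3); WM=23
i=12 t=26 v=6: → [24,30); WM=24; [18,24) fires=6
i=13 t=28 v=9: → [24,30); WM=26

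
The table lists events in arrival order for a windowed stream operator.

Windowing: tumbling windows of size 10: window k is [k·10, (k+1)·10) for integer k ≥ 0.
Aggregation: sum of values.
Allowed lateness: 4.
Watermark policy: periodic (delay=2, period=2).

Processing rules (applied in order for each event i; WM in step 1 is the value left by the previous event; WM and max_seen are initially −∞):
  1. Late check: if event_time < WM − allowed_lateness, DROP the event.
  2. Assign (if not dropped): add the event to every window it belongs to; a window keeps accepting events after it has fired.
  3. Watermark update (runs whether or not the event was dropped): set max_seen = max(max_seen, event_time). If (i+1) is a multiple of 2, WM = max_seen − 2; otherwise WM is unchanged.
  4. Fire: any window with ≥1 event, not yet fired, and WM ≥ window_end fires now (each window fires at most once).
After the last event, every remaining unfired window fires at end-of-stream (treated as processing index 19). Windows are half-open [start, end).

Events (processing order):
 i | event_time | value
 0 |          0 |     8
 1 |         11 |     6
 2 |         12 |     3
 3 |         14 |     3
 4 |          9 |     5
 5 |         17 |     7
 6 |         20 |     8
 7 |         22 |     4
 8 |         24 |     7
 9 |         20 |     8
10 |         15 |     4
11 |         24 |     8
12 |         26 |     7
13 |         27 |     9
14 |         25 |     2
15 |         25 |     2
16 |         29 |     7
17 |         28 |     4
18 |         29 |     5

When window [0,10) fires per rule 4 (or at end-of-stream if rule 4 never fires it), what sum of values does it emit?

8

i=0 t=0 v=8: → [0,10); WM=−∞
i=1 t=11 v=6: → [10,20); WM=9
i=2 t=12 v=3: → [10,20); WM=9
i=3 t=14 v=3: → [10,20); WM=12; [0,10) fires=8
i=4 t=9 v=5: → [0,10); WM=12
i=5 t=17 v=7: → [10,20); WM=15
i=6 t=20 v=8: → [20,30); WM=15
i=7 t=22 v=4: → [20,30); WM=20; [10,20) fires=19
i=8 t=24 v=7: → [20,30); WM=20
i=9 t=20 v=8: → [20,30); WM=22
i=10 t=15 v=4: DROP (t<22-4); WM=22
i=11 t=24 v=8: → [20,30); WM=22
i=12 t=26 v=7: → [20,30); WM=22
i=13 t=27 v=9: → [20,30); WM=25
i=14 t=25 v=2: → [20,30); WM=25
i=15 t=25 v=2: → [20,30); WM=25
i=16 t=29 v=7: → [20,30); WM=25
i=17 t=28 v=4: → [20,30); WM=27
i=18 t=29 v=5: → [20,30); WM=27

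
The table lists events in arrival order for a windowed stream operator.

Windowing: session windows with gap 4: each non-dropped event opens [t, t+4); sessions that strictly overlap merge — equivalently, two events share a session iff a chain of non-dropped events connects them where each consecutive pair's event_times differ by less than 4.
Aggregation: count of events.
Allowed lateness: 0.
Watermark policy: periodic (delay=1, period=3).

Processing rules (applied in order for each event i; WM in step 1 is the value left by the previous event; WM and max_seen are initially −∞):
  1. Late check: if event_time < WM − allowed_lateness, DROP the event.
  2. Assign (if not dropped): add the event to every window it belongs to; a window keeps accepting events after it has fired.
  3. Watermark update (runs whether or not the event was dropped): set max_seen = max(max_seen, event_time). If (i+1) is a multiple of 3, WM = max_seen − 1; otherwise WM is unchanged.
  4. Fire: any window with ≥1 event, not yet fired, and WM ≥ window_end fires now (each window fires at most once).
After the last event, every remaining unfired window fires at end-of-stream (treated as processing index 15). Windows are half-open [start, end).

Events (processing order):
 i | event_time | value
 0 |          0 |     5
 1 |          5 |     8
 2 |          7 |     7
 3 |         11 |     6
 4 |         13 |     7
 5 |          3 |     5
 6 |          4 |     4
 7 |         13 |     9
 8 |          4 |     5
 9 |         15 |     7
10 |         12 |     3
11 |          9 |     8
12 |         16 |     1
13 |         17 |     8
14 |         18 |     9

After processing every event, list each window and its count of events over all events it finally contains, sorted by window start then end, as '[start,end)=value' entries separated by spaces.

i=0 t=0 v=5: → [0,4); WM=−∞
i=1 t=5 v=8: → [5,9); WM=−∞
i=2 t=7 v=7: → [5,11); WM=6
i=3 t=11 v=6: → [11,15); WM=6
i=4 t=13 v=7: → [11,17); WM=6
i=5 t=3 v=5: DROP (t<6-0); WM=12
i=6 t=4 v=4: DROP (t<12-0); WM=12
i=7 t=13 v=9: → [11,17); WM=12
i=8 t=4 v=5: DROP (t<12-0); WM=12
i=9 t=15 v=7: → [11,19); WM=12
i=10 t=12 v=3: → [11,19); WM=12
i=11 t=9 v=8: DROP (t<12-0); WM=14
i=12 t=16 v=1: → [11,20); WM=14
i=13 t=17 v=8: → [11,21); WM=14
i=14 t=18 v=9: → [11,22); WM=17

[0,4)=1 [5,11)=2 [11,22)=8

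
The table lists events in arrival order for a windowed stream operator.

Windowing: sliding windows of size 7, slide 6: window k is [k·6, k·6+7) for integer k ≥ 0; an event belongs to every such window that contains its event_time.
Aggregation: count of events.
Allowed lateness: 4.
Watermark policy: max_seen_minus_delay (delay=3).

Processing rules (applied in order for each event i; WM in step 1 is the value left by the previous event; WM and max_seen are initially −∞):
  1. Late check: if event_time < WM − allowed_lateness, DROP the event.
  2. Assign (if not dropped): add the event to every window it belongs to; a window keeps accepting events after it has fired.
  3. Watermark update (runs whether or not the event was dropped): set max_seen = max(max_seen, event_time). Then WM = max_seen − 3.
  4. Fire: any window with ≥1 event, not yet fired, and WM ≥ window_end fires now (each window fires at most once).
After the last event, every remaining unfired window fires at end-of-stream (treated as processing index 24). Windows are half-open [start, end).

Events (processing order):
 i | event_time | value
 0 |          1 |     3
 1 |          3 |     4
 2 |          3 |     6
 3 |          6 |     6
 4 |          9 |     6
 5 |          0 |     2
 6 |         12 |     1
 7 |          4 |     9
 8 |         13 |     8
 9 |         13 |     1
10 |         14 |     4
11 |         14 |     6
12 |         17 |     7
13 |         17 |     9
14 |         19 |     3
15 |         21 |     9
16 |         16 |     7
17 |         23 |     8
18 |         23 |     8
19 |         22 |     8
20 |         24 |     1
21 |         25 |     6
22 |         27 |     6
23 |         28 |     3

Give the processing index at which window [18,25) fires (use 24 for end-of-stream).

i=0 t=1 v=3: → [0,7); WM=-2
i=1 t=3 v=4: → [0,7); WM=0
i=2 t=3 v=6: → [0,7); WM=0
i=3 t=6 v=6: → [6,13),[0,7); WM=3
i=4 t=9 v=6: → [6,13); WM=6
i=5 t=0 v=2: DROP (t<6-4); WM=6
i=6 t=12 v=1: → [12,19),[6,13); WM=9; [0,7) fires=4
i=7 t=4 v=9: DROP (t<9-4); WM=9
i=8 t=13 v=8: → [12,19); WM=10
i=9 t=13 v=1: → [12,19); WM=10
i=10 t=14 v=4: → [12,19); WM=11
i=11 t=14 v=6: → [12,19); WM=11
i=12 t=17 v=7: → [12,19); WM=14; [6,13) fires=3
i=13 t=17 v=9: → [12,19); WM=14
i=14 t=19 v=3: → [18,25); WM=16
i=15 t=21 v=9: → [18,25); WM=18
i=16 t=16 v=7: → [12,19); WM=18
i=17 t=23 v=8: → [18,25); WM=20; [12,19) fires=8
i=18 t=23 v=8: → [18,25); WM=20
i=19 t=22 v=8: → [18,25); WM=20
i=20 t=24 v=1: → [24,31),[18,25); WM=21
i=21 t=25 v=6: → [24,31); WM=22
i=22 t=27 v=6: → [24,31); WM=24
i=23 t=28 v=3: → [24,31); WM=25; [18,25) fires=6

23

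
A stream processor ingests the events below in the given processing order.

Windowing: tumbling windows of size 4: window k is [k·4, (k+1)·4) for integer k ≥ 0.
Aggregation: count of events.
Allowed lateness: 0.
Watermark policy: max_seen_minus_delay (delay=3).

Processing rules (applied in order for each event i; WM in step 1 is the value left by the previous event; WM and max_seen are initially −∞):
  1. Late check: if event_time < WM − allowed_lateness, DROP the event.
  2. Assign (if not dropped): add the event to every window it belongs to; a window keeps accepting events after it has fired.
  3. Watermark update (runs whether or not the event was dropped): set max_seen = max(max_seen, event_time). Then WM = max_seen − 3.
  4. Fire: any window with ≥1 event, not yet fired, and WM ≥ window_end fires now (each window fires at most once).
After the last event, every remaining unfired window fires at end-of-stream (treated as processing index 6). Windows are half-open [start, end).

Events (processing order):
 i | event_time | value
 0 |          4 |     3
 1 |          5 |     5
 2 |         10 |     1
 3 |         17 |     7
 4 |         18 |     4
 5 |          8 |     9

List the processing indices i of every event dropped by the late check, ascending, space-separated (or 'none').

5

i=0 t=4 v=3: → [4,8); WM=1
i=1 t=5 v=5: → [4,8); WM=2
i=2 t=10 v=1: → [8,12); WM=7
i=3 t=17 v=7: → [16,20); WM=14; [4,8) fires=2 [8,12) fires=1
i=4 t=18 v=4: → [16,20); WM=15
i=5 t=8 v=9: DROP (t<15-0); WM=15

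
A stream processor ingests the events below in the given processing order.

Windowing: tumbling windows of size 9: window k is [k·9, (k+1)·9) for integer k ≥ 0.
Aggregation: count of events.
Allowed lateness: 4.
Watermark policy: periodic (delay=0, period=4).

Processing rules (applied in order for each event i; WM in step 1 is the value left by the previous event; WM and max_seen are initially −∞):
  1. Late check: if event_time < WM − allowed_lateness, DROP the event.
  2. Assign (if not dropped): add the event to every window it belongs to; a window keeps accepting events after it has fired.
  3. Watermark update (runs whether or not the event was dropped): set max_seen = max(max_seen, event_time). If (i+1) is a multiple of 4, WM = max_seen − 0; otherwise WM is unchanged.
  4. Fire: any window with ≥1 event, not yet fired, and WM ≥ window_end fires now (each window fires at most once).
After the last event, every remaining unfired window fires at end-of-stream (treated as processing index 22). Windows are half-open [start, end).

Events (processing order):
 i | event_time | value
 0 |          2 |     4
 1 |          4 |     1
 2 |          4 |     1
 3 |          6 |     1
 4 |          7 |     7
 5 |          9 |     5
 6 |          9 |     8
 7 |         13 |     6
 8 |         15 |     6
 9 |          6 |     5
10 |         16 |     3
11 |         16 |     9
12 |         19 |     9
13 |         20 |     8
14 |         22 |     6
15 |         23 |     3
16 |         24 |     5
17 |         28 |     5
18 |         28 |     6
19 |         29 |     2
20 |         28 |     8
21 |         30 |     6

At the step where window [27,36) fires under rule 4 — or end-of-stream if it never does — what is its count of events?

i=0 t=2 v=4: → [0,9); WM=−∞
i=1 t=4 v=1: → [0,9); WM=−∞
i=2 t=4 v=1: → [0,9); WM=−∞
i=3 t=6 v=1: → [0,9); WM=6
i=4 t=7 v=7: → [0,9); WM=6
i=5 t=9 v=5: → [9,18); WM=6
i=6 t=9 v=8: → [9,18); WM=6
i=7 t=13 v=6: → [9,18); WM=13; [0,9) fires=5
i=8 t=15 v=6: → [9,18); WM=13
i=9 t=6 v=5: DROP (t<13-4); WM=13
i=10 t=16 v=3: → [9,18); WM=13
i=11 t=16 v=9: → [9,18); WM=16
i=12 t=19 v=9: → [18,27); WM=16
i=13 t=20 v=8: → [18,27); WM=16
i=14 t=22 v=6: → [18,27); WM=16
i=15 t=23 v=3: → [18,27); WM=23; [9,18) fires=6
i=16 t=24 v=5: → [18,27); WM=23
i=17 t=28 v=5: → [27,36); WM=23
i=18 t=28 v=6: → [27,36); WM=23
i=19 t=29 v=2: → [27,36); WM=29; [18,27) fires=5
i=20 t=28 v=8: → [27,36); WM=29
i=21 t=30 v=6: → [27,36); WM=29

5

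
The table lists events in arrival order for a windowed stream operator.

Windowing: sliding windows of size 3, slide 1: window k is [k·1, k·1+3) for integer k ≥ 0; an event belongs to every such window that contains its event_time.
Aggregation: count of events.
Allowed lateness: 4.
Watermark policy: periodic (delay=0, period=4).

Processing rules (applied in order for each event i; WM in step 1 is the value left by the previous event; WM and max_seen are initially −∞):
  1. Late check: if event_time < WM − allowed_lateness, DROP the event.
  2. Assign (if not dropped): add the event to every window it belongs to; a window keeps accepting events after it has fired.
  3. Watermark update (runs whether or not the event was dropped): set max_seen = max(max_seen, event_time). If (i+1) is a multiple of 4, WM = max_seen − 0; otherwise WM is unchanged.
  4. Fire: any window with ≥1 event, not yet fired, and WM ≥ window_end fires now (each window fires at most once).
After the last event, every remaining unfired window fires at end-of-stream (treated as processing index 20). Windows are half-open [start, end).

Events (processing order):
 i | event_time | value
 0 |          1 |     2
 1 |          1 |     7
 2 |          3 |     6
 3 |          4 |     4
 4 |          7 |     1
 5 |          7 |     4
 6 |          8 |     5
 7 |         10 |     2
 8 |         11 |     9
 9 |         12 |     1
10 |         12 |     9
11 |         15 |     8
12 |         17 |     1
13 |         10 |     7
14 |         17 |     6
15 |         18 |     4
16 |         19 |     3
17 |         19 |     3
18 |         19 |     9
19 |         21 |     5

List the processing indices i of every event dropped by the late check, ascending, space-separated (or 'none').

i=0 t=1 v=2: → [1,4),[0,3); WM=−∞
i=1 t=1 v=7: → [1,4),[0,3); WM=−∞
i=2 t=3 v=6: → [3,6),[2,5),[1,4); WM=−∞
i=3 t=4 v=4: → [4,7),[3,6),[2,5); WM=4; [0,3) fires=2 [1,4) fires=3
i=4 t=7 v=1: → [7,10),[6,9),[5,8); WM=4
i=5 t=7 v=4: → [7,10),[6,9),[5,8); WM=4
i=6 t=8 v=5: → [8,11),[7,10),[6,9); WM=4
i=7 t=10 v=2: → [10,13),[9,12),[8,11); WM=10; [2,5) fires=2 [3,6) fires=2 [4,7) fires=1 [5,8) fires=2 [6,9) fires=3 [7,10) fires=3
i=8 t=11 v=9: → [11,14),[10,13),[9,12); WM=10
i=9 t=12 v=1: → [12,15),[11,14),[10,13); WM=10
i=10 t=12 v=9: → [12,15),[11,14),[10,13); WM=10
i=11 t=15 v=8: → [15,18),[14,17),[13,16); WM=15; [8,11) fires=2 [9,12) fires=2 [10,13) fires=4 [11,14) fires=3 [12,15) fires=2
i=12 t=17 v=1: → [17,20),[16,19),[15,18); WM=15
i=13 t=10 v=7: DROP (t<15-4); WM=15
i=14 t=17 v=6: → [17,20),[16,19),[15,18); WM=15
i=15 t=18 v=4: → [18,21),[17,20),[16,19); WM=18; [13,16) fires=1 [14,17) fires=1 [15,18) fires=3
i=16 t=19 v=3: → [19,22),[18,21),[17,20); WM=18
i=17 t=19 v=3: → [19,22),[18,21),[17,20); WM=18
i=18 t=19 v=9: → [19,22),[18,21),[17,20); WM=18
i=19 t=21 v=5: → [21,24),[20,23),[19,22); WM=21; [16,19) fires=3 [17,20) fires=6 [18,21) fires=4

13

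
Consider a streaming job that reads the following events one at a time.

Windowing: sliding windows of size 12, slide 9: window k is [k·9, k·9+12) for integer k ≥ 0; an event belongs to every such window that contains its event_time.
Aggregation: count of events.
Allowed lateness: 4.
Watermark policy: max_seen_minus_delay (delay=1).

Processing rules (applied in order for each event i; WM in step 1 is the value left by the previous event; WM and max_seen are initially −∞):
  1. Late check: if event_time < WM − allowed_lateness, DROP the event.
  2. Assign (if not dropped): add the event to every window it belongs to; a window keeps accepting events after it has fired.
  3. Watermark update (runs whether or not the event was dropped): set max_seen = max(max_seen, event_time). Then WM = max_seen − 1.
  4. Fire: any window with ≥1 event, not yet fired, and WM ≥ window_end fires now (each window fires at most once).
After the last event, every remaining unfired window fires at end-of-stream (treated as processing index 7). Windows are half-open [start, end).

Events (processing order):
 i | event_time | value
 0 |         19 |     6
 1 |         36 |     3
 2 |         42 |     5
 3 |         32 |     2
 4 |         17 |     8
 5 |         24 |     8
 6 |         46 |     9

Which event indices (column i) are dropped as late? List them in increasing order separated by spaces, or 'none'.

3 4 5

i=0 t=19 v=6: → [18,30),[9,21); WM=18
i=1 t=36 v=3: → [36,48),[27,39); WM=35; [9,21) fires=1 [18,30) fires=1
i=2 t=42 v=5: → [36,48); WM=41; [27,39) fires=1
i=3 t=32 v=2: DROP (t<41-4); WM=41
i=4 t=17 v=8: DROP (t<41-4); WM=41
i=5 t=24 v=8: DROP (t<41-4); WM=41
i=6 t=46 v=9: → [45,57),[36,48); WM=45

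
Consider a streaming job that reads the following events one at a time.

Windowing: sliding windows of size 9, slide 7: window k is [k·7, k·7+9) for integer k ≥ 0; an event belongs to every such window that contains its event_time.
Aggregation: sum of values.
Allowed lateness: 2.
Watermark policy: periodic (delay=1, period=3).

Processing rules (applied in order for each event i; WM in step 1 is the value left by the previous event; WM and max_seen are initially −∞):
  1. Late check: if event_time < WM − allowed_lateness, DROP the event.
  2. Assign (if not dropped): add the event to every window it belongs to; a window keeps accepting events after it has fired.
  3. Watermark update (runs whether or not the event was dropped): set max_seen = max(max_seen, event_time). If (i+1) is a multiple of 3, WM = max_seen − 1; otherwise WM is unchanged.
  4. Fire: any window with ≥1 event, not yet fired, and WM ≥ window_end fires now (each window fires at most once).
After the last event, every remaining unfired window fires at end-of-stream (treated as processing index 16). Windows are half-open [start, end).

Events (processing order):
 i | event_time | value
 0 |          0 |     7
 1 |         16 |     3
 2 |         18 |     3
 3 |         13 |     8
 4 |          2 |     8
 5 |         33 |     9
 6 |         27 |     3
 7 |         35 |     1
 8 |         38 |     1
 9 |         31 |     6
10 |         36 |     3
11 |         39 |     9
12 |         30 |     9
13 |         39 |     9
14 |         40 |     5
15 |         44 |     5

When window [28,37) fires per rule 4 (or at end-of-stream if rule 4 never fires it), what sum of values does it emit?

i=0 t=0 v=7: → [0,9); WM=−∞
i=1 t=16 v=3: → [14,23); WM=−∞
i=2 t=18 v=3: → [14,23); WM=17; [0,9) fires=7
i=3 t=13 v=8: DROP (t<17-2); WM=17
i=4 t=2 v=8: DROP (t<17-2); WM=17
i=5 t=33 v=9: → [28,37); WM=32; [14,23) fires=6
i=6 t=27 v=3: DROP (t<32-2); WM=32
i=7 t=35 v=1: → [35,44),[28,37); WM=32
i=8 t=38 v=1: → [35,44); WM=37; [28,37) fires=10
i=9 t=31 v=6: DROP (t<37-2); WM=37
i=10 t=36 v=3: → [35,44),[28,37); WM=37
i=11 t=39 v=9: → [35,44); WM=38
i=12 t=30 v=9: DROP (t<38-2); WM=38
i=13 t=39 v=9: → [35,44); WM=38
i=14 t=40 v=5: → [35,44); WM=39
i=15 t=44 v=5: → [42,51); WM=39

10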